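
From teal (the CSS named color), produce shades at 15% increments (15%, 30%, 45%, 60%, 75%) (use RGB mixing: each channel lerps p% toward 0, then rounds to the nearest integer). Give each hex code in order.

#006d6d, #005a5a, #004646, #003333, #002020

CSS teal is rgb(0, 128, 128).
15%: (0→0, 128 − 19.2 = 108.8→109, 128 − 19.2 = 108.8→109) → #006d6d
30%: (0→0, 128 − 38.4 = 89.6→90, 128 − 38.4 = 89.6→90) → #005a5a
45%: (0→0, 128 − 57.6 = 70.4→70, 128 − 57.6 = 70.4→70) → #004646
60%: (0→0, 128 − 76.8 = 51.2→51, 128 − 76.8 = 51.2→51) → #003333
75%: (0→0, 128 − 96 = 32→32, 128 − 96 = 32→32) → #002020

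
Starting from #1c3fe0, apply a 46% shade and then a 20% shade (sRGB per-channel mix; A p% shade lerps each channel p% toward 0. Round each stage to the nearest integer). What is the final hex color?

#1c3fe0 is rgb(28, 63, 224).
Lerp each channel 46% toward 0:
  R: 28 − 12.88 = 15.12 → 15
  G: 63 − 28.98 = 34.02 → 34
  B: 224 − 103.04 = 120.96 → 121
After the shade: rgb(15, 34, 121) = #0f2279.
Per channel, c → c + 0.2(0 − c):
  R: 15 + 0.2×(0−15) = 15 − 3 = 12 → 12
  G: 34 + 0.2×(0−34) = 34 − 6.8 = 27.2 → 27
  B: 121 + 0.2×(0−121) = 121 − 24.2 = 96.8 → 97
rgb(12, 27, 97) = #0c1b61.

#0c1b61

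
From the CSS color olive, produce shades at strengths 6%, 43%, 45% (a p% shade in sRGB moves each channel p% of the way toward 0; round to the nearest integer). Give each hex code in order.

#787800, #494900, #464600

CSS olive is rgb(128, 128, 0).
6%: (128 − 7.68 = 120.32→120, 128 − 7.68 = 120.32→120, 0→0) → #787800
43%: (128 − 55.04 = 72.96→73, 128 − 55.04 = 72.96→73, 0→0) → #494900
45%: (128 − 57.6 = 70.4→70, 128 − 57.6 = 70.4→70, 0→0) → #464600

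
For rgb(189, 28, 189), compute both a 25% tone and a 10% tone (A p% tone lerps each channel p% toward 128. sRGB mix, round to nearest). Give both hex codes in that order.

25% tone:
  R: 189 + 0.25×(128−189) = 189 − 15.25 = 173.75 → 174
  G: 28 + 0.25×(128−28) = 28 + 25 = 53 → 53
  B: 189 + 0.25×(128−189) = 189 − 15.25 = 173.75 → 174
  → #AE35AE
10% tone:
  R: 189 − 6.1 = 182.9 → 183
  G: 28 + 0.1×(128−28) = 28 + 10 = 38 → 38
  B: 189 + 0.1×(128−189) = 189 − 6.1 = 182.9 → 183
  → #B726B7

#AE35AE, #B726B7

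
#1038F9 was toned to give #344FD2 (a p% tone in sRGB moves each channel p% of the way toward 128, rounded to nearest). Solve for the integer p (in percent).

32%

#1038F9 is rgb(16, 56, 249); #344FD2 is rgb(52, 79, 210).
On the B channel (widest range): 210 ≈ 249 + (p/100)(128 − 249), so p ≈ 100×(210 − 249)/(128 − 249) = -3900/-121 = 32.23.
p = 32 reproduces all three channels after rounding.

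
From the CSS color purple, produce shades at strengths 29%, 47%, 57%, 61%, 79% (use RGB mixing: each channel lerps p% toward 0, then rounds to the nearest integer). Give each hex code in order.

CSS purple is rgb(128, 0, 128).
29%: (128 − 37.12 = 90.88→91, 0→0, 128 − 37.12 = 90.88→91) → #5b005b
47%: (128 − 60.16 = 67.84→68, 0→0, 128 − 60.16 = 67.84→68) → #440044
57%: (128 − 72.96 = 55.04→55, 0→0, 128 − 72.96 = 55.04→55) → #370037
61%: (128 − 78.08 = 49.92→50, 0→0, 128 − 78.08 = 49.92→50) → #320032
79%: (128 − 101.12 = 26.88→27, 0→0, 128 − 101.12 = 26.88→27) → #1b001b

#5b005b, #440044, #370037, #320032, #1b001b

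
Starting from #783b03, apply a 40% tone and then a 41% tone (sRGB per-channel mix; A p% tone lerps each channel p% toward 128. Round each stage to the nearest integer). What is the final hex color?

#783b03 is rgb(120, 59, 3).
A 40% tone moves each channel 40% toward 128:
  R: 120 + 0.4×(128−120) = 120 + 3.2 = 123.2 → 123
  G: 59 + 27.6 = 86.6 → 87
  B: 3 + 0.4×(128−3) = 3 + 50 = 53 → 53
After the tone: rgb(123, 87, 53) = #7b5735.
Lerp each channel 41% toward 128:
  R: 123 + 0.41×(128−123) = 123 + 2.05 = 125.05 → 125
  G: 87 + 0.41×(128−87) = 87 + 16.81 = 103.81 → 104
  B: 53 + 30.75 = 83.75 → 84
rgb(125, 104, 84) = #7d6854.

#7d6854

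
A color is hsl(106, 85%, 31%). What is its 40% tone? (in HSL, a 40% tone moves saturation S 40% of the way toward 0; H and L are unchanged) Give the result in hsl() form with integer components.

S moves 40% from 85 toward 0: 85 − 34 = 51 → 51.
H and L are unchanged.

hsl(106, 51%, 31%)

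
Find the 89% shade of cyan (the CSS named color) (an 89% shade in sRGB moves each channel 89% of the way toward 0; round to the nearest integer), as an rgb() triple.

CSS cyan is rgb(0, 255, 255).
Per channel, c → c + 0.89(0 − c):
  R: 0 + 0.89×(0−0) = 0 + 0 = 0 → 0
  G: 255 − 226.95 = 28.05 → 28
  B: 255 + 0.89×(0−255) = 255 − 226.95 = 28.05 → 28

rgb(0, 28, 28)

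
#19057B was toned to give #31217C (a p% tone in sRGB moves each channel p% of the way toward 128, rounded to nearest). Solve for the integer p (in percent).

#19057B is rgb(25, 5, 123); #31217C is rgb(49, 33, 124).
On the G channel (widest range): 33 ≈ 5 + (p/100)(128 − 5), so p ≈ 100×(33 − 5)/(128 − 5) = 2800/123 = 22.76.
p = 23 reproduces all three channels after rounding.

23%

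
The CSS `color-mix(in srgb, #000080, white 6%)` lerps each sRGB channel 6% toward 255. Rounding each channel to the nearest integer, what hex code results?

#0F0F88

#000080 is rgb(0, 0, 128).
Lerp each channel 6% toward 255:
  R: 0 + 0.06×(255−0) = 0 + 15.3 = 15.3 → 15
  G: 0 + 15.3 = 15.3 → 15
  B: 128 + 0.06×(255−128) = 128 + 7.62 = 135.62 → 136
rgb(15, 15, 136) = #0F0F88.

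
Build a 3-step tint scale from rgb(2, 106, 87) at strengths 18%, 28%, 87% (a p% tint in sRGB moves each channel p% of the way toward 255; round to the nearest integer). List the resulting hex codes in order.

#308575, #499486, #deece9

18%: (2 + 45.54 = 47.54→48, 106 + 26.82 = 132.82→133, 87 + 30.24 = 117.24→117) → #308575
28%: (2 + 70.84 = 72.84→73, 106 + 41.72 = 147.72→148, 87 + 47.04 = 134.04→134) → #499486
87%: (2 + 220.11 = 222.11→222, 106 + 129.63 = 235.63→236, 87 + 146.16 = 233.16→233) → #deece9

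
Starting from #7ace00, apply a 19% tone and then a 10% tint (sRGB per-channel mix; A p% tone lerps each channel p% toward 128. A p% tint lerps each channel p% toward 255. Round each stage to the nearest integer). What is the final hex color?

#88c52f

#7ace00 is rgb(122, 206, 0).
Lerp each channel 19% toward 128:
  R: 122 + 1.14 = 123.14 → 123
  G: 206 + 0.19×(128−206) = 206 − 14.82 = 191.18 → 191
  B: 0 + 0.19×(128−0) = 0 + 24.32 = 24.32 → 24
After the tone: rgb(123, 191, 24) = #7bbf18.
Lerp each channel 10% toward 255:
  R: 123 + 0.1×(255−123) = 123 + 13.2 = 136.2 → 136
  G: 191 + 6.4 = 197.4 → 197
  B: 24 + 0.1×(255−24) = 24 + 23.1 = 47.1 → 47
rgb(136, 197, 47) = #88c52f.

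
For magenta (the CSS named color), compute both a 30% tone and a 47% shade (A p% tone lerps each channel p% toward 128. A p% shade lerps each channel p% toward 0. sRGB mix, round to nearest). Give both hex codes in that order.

#D926D9, #870087

CSS magenta is rgb(255, 0, 255).
30% tone:
  R: 255 − 38.1 = 216.9 → 217
  G: 0 + 38.4 = 38.4 → 38
  B: 255 − 38.1 = 216.9 → 217
  → #D926D9
47% shade:
  R: 255 − 119.85 = 135.15 → 135
  G: 0 + 0.47×(0−0) = 0 + 0 = 0 → 0
  B: 255 + 0.47×(0−255) = 255 − 119.85 = 135.15 → 135
  → #870087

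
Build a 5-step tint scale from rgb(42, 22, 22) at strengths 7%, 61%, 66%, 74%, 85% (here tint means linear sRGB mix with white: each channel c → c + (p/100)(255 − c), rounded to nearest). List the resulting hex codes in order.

#392626, #ACA4A4, #B7B0B0, #C8C2C2, #DFDCDC

7%: (42 + 14.91 = 56.91→57, 22 + 16.31 = 38.31→38, 22 + 16.31 = 38.31→38) → #392626
61%: (42 + 129.93 = 171.93→172, 22 + 142.13 = 164.13→164, 22 + 142.13 = 164.13→164) → #ACA4A4
66%: (42 + 140.58 = 182.58→183, 22 + 153.78 = 175.78→176, 22 + 153.78 = 175.78→176) → #B7B0B0
74%: (42 + 157.62 = 199.62→200, 22 + 172.42 = 194.42→194, 22 + 172.42 = 194.42→194) → #C8C2C2
85%: (42 + 181.05 = 223.05→223, 22 + 198.05 = 220.05→220, 22 + 198.05 = 220.05→220) → #DFDCDC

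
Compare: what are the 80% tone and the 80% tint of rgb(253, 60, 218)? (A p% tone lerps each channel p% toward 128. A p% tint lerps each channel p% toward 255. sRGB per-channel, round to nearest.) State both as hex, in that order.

80% tone:
  R: 253 − 100 = 153 → 153
  G: 60 + 0.8×(128−60) = 60 + 54.4 = 114.4 → 114
  B: 218 − 72 = 146 → 146
  → #997292
80% tint:
  R: 253 + 1.6 = 254.6 → 255
  G: 60 + 0.8×(255−60) = 60 + 156 = 216 → 216
  B: 218 + 0.8×(255−218) = 218 + 29.6 = 247.6 → 248
  → #FFD8F8

#997292, #FFD8F8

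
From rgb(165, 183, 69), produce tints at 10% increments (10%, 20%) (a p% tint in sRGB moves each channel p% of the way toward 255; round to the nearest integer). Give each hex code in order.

#AEBE58, #B7C56A

10%: (165 + 9 = 174→174, 183 + 7.2 = 190.2→190, 69 + 18.6 = 87.6→88) → #AEBE58
20%: (165 + 18 = 183→183, 183 + 14.4 = 197.4→197, 69 + 37.2 = 106.2→106) → #B7C56A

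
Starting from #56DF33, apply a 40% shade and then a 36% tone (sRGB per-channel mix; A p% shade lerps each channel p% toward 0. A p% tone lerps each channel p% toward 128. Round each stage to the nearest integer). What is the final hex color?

#4F8442

#56DF33 is rgb(86, 223, 51).
Per channel, c → c + 0.4(0 − c):
  R: 86 + 0.4×(0−86) = 86 − 34.4 = 51.6 → 52
  G: 223 − 89.2 = 133.8 → 134
  B: 51 − 20.4 = 30.6 → 31
After the shade: rgb(52, 134, 31) = #34861F.
A 36% tone moves each channel 36% toward 128:
  R: 52 + 0.36×(128−52) = 52 + 27.36 = 79.36 → 79
  G: 134 + 0.36×(128−134) = 134 − 2.16 = 131.84 → 132
  B: 31 + 34.92 = 65.92 → 66
rgb(79, 132, 66) = #4F8442.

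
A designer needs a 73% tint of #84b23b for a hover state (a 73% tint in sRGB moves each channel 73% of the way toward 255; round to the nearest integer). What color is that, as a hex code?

#84b23b is rgb(132, 178, 59).
Per channel, c → c + 0.73(255 − c):
  R: 132 + 89.79 = 221.79 → 222
  G: 178 + 56.21 = 234.21 → 234
  B: 59 + 0.73×(255−59) = 59 + 143.08 = 202.08 → 202
rgb(222, 234, 202) = #deeaca.

#deeaca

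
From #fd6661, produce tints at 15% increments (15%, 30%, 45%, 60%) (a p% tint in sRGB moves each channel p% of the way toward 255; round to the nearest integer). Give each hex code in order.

#fd7d79, #fe9490, #feaba8, #fec2c0

#fd6661 is rgb(253, 102, 97).
15%: (253→253, 102 + 22.95 = 124.95→125, 97 + 23.7 = 120.7→121) → #fd7d79
30%: (253 + 0.6 = 253.6→254, 102 + 45.9 = 147.9→148, 97 + 47.4 = 144.4→144) → #fe9490
45%: (253 + 0.9 = 253.9→254, 102 + 68.85 = 170.85→171, 97 + 71.1 = 168.1→168) → #feaba8
60%: (253 + 1.2 = 254.2→254, 102 + 91.8 = 193.8→194, 97 + 94.8 = 191.8→192) → #fec2c0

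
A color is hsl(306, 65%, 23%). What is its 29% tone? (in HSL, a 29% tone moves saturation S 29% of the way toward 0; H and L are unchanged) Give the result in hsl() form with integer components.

S moves 29% from 65 toward 0: 65 − 18.85 = 46.15 → 46.
H and L are unchanged.

hsl(306, 46%, 23%)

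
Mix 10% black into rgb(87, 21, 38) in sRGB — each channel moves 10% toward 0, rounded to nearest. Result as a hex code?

A 10% shade moves each channel 10% toward 0:
  R: 87 − 8.7 = 78.3 → 78
  G: 21 + 0.1×(0−21) = 21 − 2.1 = 18.9 → 19
  B: 38 + 0.1×(0−38) = 38 − 3.8 = 34.2 → 34
rgb(78, 19, 34) = #4e1322.

#4e1322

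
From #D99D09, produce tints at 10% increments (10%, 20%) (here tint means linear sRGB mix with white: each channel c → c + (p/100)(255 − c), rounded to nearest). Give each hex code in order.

#DDA722, #E1B13A

#D99D09 is rgb(217, 157, 9).
10%: (217 + 3.8 = 220.8→221, 157 + 9.8 = 166.8→167, 9 + 24.6 = 33.6→34) → #DDA722
20%: (217 + 7.6 = 224.6→225, 157 + 19.6 = 176.6→177, 9 + 49.2 = 58.2→58) → #E1B13A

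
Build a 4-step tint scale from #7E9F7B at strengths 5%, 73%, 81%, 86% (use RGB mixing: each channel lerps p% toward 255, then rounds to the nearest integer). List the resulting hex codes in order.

#84A482, #DCE5DB, #E6EDE6, #EDF2ED

#7E9F7B is rgb(126, 159, 123).
5%: (126 + 6.45 = 132.45→132, 159 + 4.8 = 163.8→164, 123 + 6.6 = 129.6→130) → #84A482
73%: (126 + 94.17 = 220.17→220, 159 + 70.08 = 229.08→229, 123 + 96.36 = 219.36→219) → #DCE5DB
81%: (126 + 104.49 = 230.49→230, 159 + 77.76 = 236.76→237, 123 + 106.92 = 229.92→230) → #E6EDE6
86%: (126 + 110.94 = 236.94→237, 159 + 82.56 = 241.56→242, 123 + 113.52 = 236.52→237) → #EDF2ED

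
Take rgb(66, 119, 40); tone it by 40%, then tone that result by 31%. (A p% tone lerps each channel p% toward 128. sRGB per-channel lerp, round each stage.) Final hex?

A 40% tone moves each channel 40% toward 128:
  R: 66 + 0.4×(128−66) = 66 + 24.8 = 90.8 → 91
  G: 119 + 0.4×(128−119) = 119 + 3.6 = 122.6 → 123
  B: 40 + 0.4×(128−40) = 40 + 35.2 = 75.2 → 75
After the tone: rgb(91, 123, 75) = #5B7B4B.
Lerp each channel 31% toward 128:
  R: 91 + 11.47 = 102.47 → 102
  G: 123 + 0.31×(128−123) = 123 + 1.55 = 124.55 → 125
  B: 75 + 0.31×(128−75) = 75 + 16.43 = 91.43 → 91
rgb(102, 125, 91) = #667D5B.

#667D5B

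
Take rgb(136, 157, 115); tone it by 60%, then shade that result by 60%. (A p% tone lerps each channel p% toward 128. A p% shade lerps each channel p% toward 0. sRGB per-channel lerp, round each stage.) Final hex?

#343831

Lerp each channel 60% toward 128:
  R: 136 + 0.6×(128−136) = 136 − 4.8 = 131.2 → 131
  G: 157 − 17.4 = 139.6 → 140
  B: 115 + 0.6×(128−115) = 115 + 7.8 = 122.8 → 123
After the tone: rgb(131, 140, 123) = #838C7B.
Lerp each channel 60% toward 0:
  R: 131 + 0.6×(0−131) = 131 − 78.6 = 52.4 → 52
  G: 140 + 0.6×(0−140) = 140 − 84 = 56 → 56
  B: 123 + 0.6×(0−123) = 123 − 73.8 = 49.2 → 49
rgb(52, 56, 49) = #343831.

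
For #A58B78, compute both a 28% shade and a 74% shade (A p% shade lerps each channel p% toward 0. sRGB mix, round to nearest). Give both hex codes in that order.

#776456, #2B241F

#A58B78 is rgb(165, 139, 120).
28% shade:
  R: 165 − 46.2 = 118.8 → 119
  G: 139 + 0.28×(0−139) = 139 − 38.92 = 100.08 → 100
  B: 120 + 0.28×(0−120) = 120 − 33.6 = 86.4 → 86
  → #776456
74% shade:
  R: 165 + 0.74×(0−165) = 165 − 122.1 = 42.9 → 43
  G: 139 − 102.86 = 36.14 → 36
  B: 120 + 0.74×(0−120) = 120 − 88.8 = 31.2 → 31
  → #2B241F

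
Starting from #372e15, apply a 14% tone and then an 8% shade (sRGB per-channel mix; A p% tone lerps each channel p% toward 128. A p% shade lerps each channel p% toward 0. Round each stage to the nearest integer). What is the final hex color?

#372e15 is rgb(55, 46, 21).
Lerp each channel 14% toward 128:
  R: 55 + 0.14×(128−55) = 55 + 10.22 = 65.22 → 65
  G: 46 + 11.48 = 57.48 → 57
  B: 21 + 0.14×(128−21) = 21 + 14.98 = 35.98 → 36
After the tone: rgb(65, 57, 36) = #413924.
An 8% shade moves each channel 8% toward 0:
  R: 65 + 0.08×(0−65) = 65 − 5.2 = 59.8 → 60
  G: 57 − 4.56 = 52.44 → 52
  B: 36 + 0.08×(0−36) = 36 − 2.88 = 33.12 → 33
rgb(60, 52, 33) = #3c3421.

#3c3421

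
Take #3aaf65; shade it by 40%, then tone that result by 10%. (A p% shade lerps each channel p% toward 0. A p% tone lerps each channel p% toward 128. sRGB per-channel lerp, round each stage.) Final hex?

#2c6b44

#3aaf65 is rgb(58, 175, 101).
Per channel, c → c + 0.4(0 − c):
  R: 58 + 0.4×(0−58) = 58 − 23.2 = 34.8 → 35
  G: 175 − 70 = 105 → 105
  B: 101 + 0.4×(0−101) = 101 − 40.4 = 60.6 → 61
After the shade: rgb(35, 105, 61) = #23693d.
Per channel, c → c + 0.1(128 − c):
  R: 35 + 9.3 = 44.3 → 44
  G: 105 + 0.1×(128−105) = 105 + 2.3 = 107.3 → 107
  B: 61 + 6.7 = 67.7 → 68
rgb(44, 107, 68) = #2c6b44.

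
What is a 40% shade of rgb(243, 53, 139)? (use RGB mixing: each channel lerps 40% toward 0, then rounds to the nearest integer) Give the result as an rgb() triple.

Lerp each channel 40% toward 0:
  R: 243 + 0.4×(0−243) = 243 − 97.2 = 145.8 → 146
  G: 53 + 0.4×(0−53) = 53 − 21.2 = 31.8 → 32
  B: 139 + 0.4×(0−139) = 139 − 55.6 = 83.4 → 83

rgb(146, 32, 83)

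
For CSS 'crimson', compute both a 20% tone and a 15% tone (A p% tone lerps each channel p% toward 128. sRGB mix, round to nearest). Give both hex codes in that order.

#CA2A4A, #CE2446

CSS crimson is rgb(220, 20, 60).
20% tone:
  R: 220 + 0.2×(128−220) = 220 − 18.4 = 201.6 → 202
  G: 20 + 0.2×(128−20) = 20 + 21.6 = 41.6 → 42
  B: 60 + 0.2×(128−60) = 60 + 13.6 = 73.6 → 74
  → #CA2A4A
15% tone:
  R: 220 + 0.15×(128−220) = 220 − 13.8 = 206.2 → 206
  G: 20 + 0.15×(128−20) = 20 + 16.2 = 36.2 → 36
  B: 60 + 10.2 = 70.2 → 70
  → #CE2446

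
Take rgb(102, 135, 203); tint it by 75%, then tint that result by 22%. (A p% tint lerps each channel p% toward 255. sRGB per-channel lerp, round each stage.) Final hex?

Lerp each channel 75% toward 255:
  R: 102 + 114.75 = 216.75 → 217
  G: 135 + 90 = 225 → 225
  B: 203 + 39 = 242 → 242
After the tint: rgb(217, 225, 242) = #d9e1f2.
A 22% tint moves each channel 22% toward 255:
  R: 217 + 0.22×(255−217) = 217 + 8.36 = 225.36 → 225
  G: 225 + 0.22×(255−225) = 225 + 6.6 = 231.6 → 232
  B: 242 + 2.86 = 244.86 → 245
rgb(225, 232, 245) = #e1e8f5.

#e1e8f5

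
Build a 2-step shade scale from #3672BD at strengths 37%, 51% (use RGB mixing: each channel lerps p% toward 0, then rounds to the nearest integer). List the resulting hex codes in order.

#224877, #1A385D

#3672BD is rgb(54, 114, 189).
37%: (54 − 19.98 = 34.02→34, 114 − 42.18 = 71.82→72, 189 − 69.93 = 119.07→119) → #224877
51%: (54 − 27.54 = 26.46→26, 114 − 58.14 = 55.86→56, 189 − 96.39 = 92.61→93) → #1A385D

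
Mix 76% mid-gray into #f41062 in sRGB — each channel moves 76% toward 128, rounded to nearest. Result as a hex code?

#f41062 is rgb(244, 16, 98).
Lerp each channel 76% toward 128:
  R: 244 + 0.76×(128−244) = 244 − 88.16 = 155.84 → 156
  G: 16 + 0.76×(128−16) = 16 + 85.12 = 101.12 → 101
  B: 98 + 0.76×(128−98) = 98 + 22.8 = 120.8 → 121
rgb(156, 101, 121) = #9c6579.

#9c6579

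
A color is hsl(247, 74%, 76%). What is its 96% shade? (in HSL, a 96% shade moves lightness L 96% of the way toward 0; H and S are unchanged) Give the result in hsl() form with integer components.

L moves 96% from 76 toward 0: 76 − 72.96 = 3.04 → 3.
H and S are unchanged.

hsl(247, 74%, 3%)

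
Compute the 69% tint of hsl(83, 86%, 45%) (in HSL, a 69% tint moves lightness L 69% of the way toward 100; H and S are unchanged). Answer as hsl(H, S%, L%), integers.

L moves 69% from 45 toward 100: 45 + 37.95 = 82.95 → 83.
H and S are unchanged.

hsl(83, 86%, 83%)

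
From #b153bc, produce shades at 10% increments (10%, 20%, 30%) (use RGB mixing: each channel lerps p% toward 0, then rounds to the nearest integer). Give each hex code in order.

#b153bc is rgb(177, 83, 188).
10%: (177 − 17.7 = 159.3→159, 83 − 8.3 = 74.7→75, 188 − 18.8 = 169.2→169) → #9f4ba9
20%: (177 − 35.4 = 141.6→142, 83 − 16.6 = 66.4→66, 188 − 37.6 = 150.4→150) → #8e4296
30%: (177 − 53.1 = 123.9→124, 83 − 24.9 = 58.1→58, 188 − 56.4 = 131.6→132) → #7c3a84

#9f4ba9, #8e4296, #7c3a84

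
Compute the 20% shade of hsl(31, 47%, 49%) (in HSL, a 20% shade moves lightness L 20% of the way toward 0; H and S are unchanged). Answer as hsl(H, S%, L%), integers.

hsl(31, 47%, 39%)

L moves 20% from 49 toward 0: 49 − 9.8 = 39.2 → 39.
H and S are unchanged.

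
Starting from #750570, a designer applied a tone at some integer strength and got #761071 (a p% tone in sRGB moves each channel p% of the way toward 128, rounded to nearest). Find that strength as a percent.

#750570 is rgb(117, 5, 112); #761071 is rgb(118, 16, 113).
On the G channel (widest range): 16 ≈ 5 + (p/100)(128 − 5), so p ≈ 100×(16 − 5)/(128 − 5) = 1100/123 = 8.94.
p = 9 reproduces all three channels after rounding.

9%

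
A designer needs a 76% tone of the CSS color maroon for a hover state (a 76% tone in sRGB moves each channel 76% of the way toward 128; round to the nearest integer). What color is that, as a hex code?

#806161

CSS maroon is rgb(128, 0, 0).
Per channel, c → c + 0.76(128 − c):
  R: 128 + 0.76×(128−128) = 128 + 0 = 128 → 128
  G: 0 + 0.76×(128−0) = 0 + 97.28 = 97.28 → 97
  B: 0 + 0.76×(128−0) = 0 + 97.28 = 97.28 → 97
rgb(128, 97, 97) = #806161.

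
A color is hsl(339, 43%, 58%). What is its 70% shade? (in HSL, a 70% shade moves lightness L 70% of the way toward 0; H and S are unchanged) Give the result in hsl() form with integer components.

hsl(339, 43%, 17%)

L moves 70% from 58 toward 0: 58 − 40.6 = 17.4 → 17.
H and S are unchanged.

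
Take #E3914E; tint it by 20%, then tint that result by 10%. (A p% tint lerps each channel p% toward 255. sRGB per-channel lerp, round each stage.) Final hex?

#E3914E is rgb(227, 145, 78).
Lerp each channel 20% toward 255:
  R: 227 + 5.6 = 232.6 → 233
  G: 145 + 22 = 167 → 167
  B: 78 + 0.2×(255−78) = 78 + 35.4 = 113.4 → 113
After the tint: rgb(233, 167, 113) = #E9A771.
A 10% tint moves each channel 10% toward 255:
  R: 233 + 0.1×(255−233) = 233 + 2.2 = 235.2 → 235
  G: 167 + 0.1×(255−167) = 167 + 8.8 = 175.8 → 176
  B: 113 + 14.2 = 127.2 → 127
rgb(235, 176, 127) = #EBB07F.

#EBB07F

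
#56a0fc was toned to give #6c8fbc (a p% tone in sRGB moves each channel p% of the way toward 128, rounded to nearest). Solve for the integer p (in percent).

52%

#56a0fc is rgb(86, 160, 252); #6c8fbc is rgb(108, 143, 188).
On the B channel (widest range): 188 ≈ 252 + (p/100)(128 − 252), so p ≈ 100×(188 − 252)/(128 − 252) = -6400/-124 = 51.61.
p = 52 reproduces all three channels after rounding.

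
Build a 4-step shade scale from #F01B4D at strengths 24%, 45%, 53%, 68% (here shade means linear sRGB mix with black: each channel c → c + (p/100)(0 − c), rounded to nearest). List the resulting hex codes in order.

#F01B4D is rgb(240, 27, 77).
24%: (240 − 57.6 = 182.4→182, 27 − 6.48 = 20.52→21, 77 − 18.48 = 58.52→59) → #B6153B
45%: (240 − 108 = 132→132, 27 − 12.15 = 14.85→15, 77 − 34.65 = 42.35→42) → #840F2A
53%: (240 − 127.2 = 112.8→113, 27 − 14.31 = 12.69→13, 77 − 40.81 = 36.19→36) → #710D24
68%: (240 − 163.2 = 76.8→77, 27 − 18.36 = 8.64→9, 77 − 52.36 = 24.64→25) → #4D0919

#B6153B, #840F2A, #710D24, #4D0919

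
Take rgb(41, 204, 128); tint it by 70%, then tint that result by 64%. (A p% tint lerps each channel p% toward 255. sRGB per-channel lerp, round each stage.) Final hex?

#E8FAF1

A 70% tint moves each channel 70% toward 255:
  R: 41 + 0.7×(255−41) = 41 + 149.8 = 190.8 → 191
  G: 204 + 35.7 = 239.7 → 240
  B: 128 + 88.9 = 216.9 → 217
After the tint: rgb(191, 240, 217) = #BFF0D9.
Per channel, c → c + 0.64(255 − c):
  R: 191 + 40.96 = 231.96 → 232
  G: 240 + 0.64×(255−240) = 240 + 9.6 = 249.6 → 250
  B: 217 + 0.64×(255−217) = 217 + 24.32 = 241.32 → 241
rgb(232, 250, 241) = #E8FAF1.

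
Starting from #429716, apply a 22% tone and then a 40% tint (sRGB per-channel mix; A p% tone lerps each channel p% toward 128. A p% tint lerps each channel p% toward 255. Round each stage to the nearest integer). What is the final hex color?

#429716 is rgb(66, 151, 22).
A 22% tone moves each channel 22% toward 128:
  R: 66 + 0.22×(128−66) = 66 + 13.64 = 79.64 → 80
  G: 151 + 0.22×(128−151) = 151 − 5.06 = 145.94 → 146
  B: 22 + 23.32 = 45.32 → 45
After the tone: rgb(80, 146, 45) = #50922d.
A 40% tint moves each channel 40% toward 255:
  R: 80 + 0.4×(255−80) = 80 + 70 = 150 → 150
  G: 146 + 0.4×(255−146) = 146 + 43.6 = 189.6 → 190
  B: 45 + 84 = 129 → 129
rgb(150, 190, 129) = #96be81.

#96be81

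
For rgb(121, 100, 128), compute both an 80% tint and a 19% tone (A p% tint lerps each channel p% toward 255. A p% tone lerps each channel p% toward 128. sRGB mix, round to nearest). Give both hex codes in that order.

#e4e0e6, #7a6980

80% tint:
  R: 121 + 107.2 = 228.2 → 228
  G: 100 + 124 = 224 → 224
  B: 128 + 0.8×(255−128) = 128 + 101.6 = 229.6 → 230
  → #e4e0e6
19% tone:
  R: 121 + 0.19×(128−121) = 121 + 1.33 = 122.33 → 122
  G: 100 + 5.32 = 105.32 → 105
  B: 128 + 0.19×(128−128) = 128 + 0 = 128 → 128
  → #7a6980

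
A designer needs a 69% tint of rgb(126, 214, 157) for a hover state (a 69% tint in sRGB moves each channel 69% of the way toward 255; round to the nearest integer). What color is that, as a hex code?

#D7F2E1

A 69% tint moves each channel 69% toward 255:
  R: 126 + 0.69×(255−126) = 126 + 89.01 = 215.01 → 215
  G: 214 + 28.29 = 242.29 → 242
  B: 157 + 0.69×(255−157) = 157 + 67.62 = 224.62 → 225
rgb(215, 242, 225) = #D7F2E1.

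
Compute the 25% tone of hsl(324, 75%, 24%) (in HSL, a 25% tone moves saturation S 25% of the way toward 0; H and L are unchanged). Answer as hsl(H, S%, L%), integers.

hsl(324, 56%, 24%)

S moves 25% from 75 toward 0: 75 − 18.75 = 56.25 → 56.
H and L are unchanged.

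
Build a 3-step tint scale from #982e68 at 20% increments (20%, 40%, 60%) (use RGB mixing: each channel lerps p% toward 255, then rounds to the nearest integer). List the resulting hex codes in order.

#ad5886, #c182a4, #d6abc3

#982e68 is rgb(152, 46, 104).
20%: (152 + 20.6 = 172.6→173, 46 + 41.8 = 87.8→88, 104 + 30.2 = 134.2→134) → #ad5886
40%: (152 + 41.2 = 193.2→193, 46 + 83.6 = 129.6→130, 104 + 60.4 = 164.4→164) → #c182a4
60%: (152 + 61.8 = 213.8→214, 46 + 125.4 = 171.4→171, 104 + 90.6 = 194.6→195) → #d6abc3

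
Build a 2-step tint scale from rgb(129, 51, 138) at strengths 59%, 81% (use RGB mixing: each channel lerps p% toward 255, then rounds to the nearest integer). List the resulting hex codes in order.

59%: (129 + 74.34 = 203.34→203, 51 + 120.36 = 171.36→171, 138 + 69.03 = 207.03→207) → #CBABCF
81%: (129 + 102.06 = 231.06→231, 51 + 165.24 = 216.24→216, 138 + 94.77 = 232.77→233) → #E7D8E9

#CBABCF, #E7D8E9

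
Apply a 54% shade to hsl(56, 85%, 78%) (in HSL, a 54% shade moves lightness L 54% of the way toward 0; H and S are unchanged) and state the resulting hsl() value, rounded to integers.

L moves 54% from 78 toward 0: 78 − 42.12 = 35.88 → 36.
H and S are unchanged.

hsl(56, 85%, 36%)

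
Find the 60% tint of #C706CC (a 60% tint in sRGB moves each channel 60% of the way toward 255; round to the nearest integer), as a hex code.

#E99BEB

#C706CC is rgb(199, 6, 204).
A 60% tint moves each channel 60% toward 255:
  R: 199 + 33.6 = 232.6 → 233
  G: 6 + 149.4 = 155.4 → 155
  B: 204 + 0.6×(255−204) = 204 + 30.6 = 234.6 → 235
rgb(233, 155, 235) = #E99BEB.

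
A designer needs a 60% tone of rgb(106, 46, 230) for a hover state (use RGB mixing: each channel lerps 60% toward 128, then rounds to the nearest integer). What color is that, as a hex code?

Per channel, c → c + 0.6(128 − c):
  R: 106 + 0.6×(128−106) = 106 + 13.2 = 119.2 → 119
  G: 46 + 49.2 = 95.2 → 95
  B: 230 − 61.2 = 168.8 → 169
rgb(119, 95, 169) = #775fa9.

#775fa9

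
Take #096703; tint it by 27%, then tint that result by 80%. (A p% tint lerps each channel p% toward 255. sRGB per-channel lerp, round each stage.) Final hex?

#096703 is rgb(9, 103, 3).
Per channel, c → c + 0.27(255 − c):
  R: 9 + 0.27×(255−9) = 9 + 66.42 = 75.42 → 75
  G: 103 + 0.27×(255−103) = 103 + 41.04 = 144.04 → 144
  B: 3 + 68.04 = 71.04 → 71
After the tint: rgb(75, 144, 71) = #4B9047.
An 80% tint moves each channel 80% toward 255:
  R: 75 + 144 = 219 → 219
  G: 144 + 88.8 = 232.8 → 233
  B: 71 + 0.8×(255−71) = 71 + 147.2 = 218.2 → 218
rgb(219, 233, 218) = #DBE9DA.

#DBE9DA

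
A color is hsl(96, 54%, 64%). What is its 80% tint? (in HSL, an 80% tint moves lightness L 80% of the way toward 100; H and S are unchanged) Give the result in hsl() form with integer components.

L moves 80% from 64 toward 100: 64 + 28.8 = 92.8 → 93.
H and S are unchanged.

hsl(96, 54%, 93%)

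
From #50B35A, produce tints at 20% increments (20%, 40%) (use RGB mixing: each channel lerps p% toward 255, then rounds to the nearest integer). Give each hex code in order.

#50B35A is rgb(80, 179, 90).
20%: (80 + 35 = 115→115, 179 + 15.2 = 194.2→194, 90 + 33 = 123→123) → #73C27B
40%: (80 + 70 = 150→150, 179 + 30.4 = 209.4→209, 90 + 66 = 156→156) → #96D19C

#73C27B, #96D19C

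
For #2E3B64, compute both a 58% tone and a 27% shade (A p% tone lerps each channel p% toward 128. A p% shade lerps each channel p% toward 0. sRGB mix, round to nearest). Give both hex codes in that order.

#5E6374, #222B49

#2E3B64 is rgb(46, 59, 100).
58% tone:
  R: 46 + 47.56 = 93.56 → 94
  G: 59 + 40.02 = 99.02 → 99
  B: 100 + 0.58×(128−100) = 100 + 16.24 = 116.24 → 116
  → #5E6374
27% shade:
  R: 46 + 0.27×(0−46) = 46 − 12.42 = 33.58 → 34
  G: 59 − 15.93 = 43.07 → 43
  B: 100 − 27 = 73 → 73
  → #222B49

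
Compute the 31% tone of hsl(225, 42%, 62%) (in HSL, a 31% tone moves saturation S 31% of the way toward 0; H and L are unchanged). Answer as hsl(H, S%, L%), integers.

S moves 31% from 42 toward 0: 42 − 13.02 = 28.98 → 29.
H and L are unchanged.

hsl(225, 29%, 62%)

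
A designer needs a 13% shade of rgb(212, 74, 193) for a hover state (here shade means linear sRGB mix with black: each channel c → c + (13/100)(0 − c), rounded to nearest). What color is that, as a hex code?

A 13% shade moves each channel 13% toward 0:
  R: 212 + 0.13×(0−212) = 212 − 27.56 = 184.44 → 184
  G: 74 + 0.13×(0−74) = 74 − 9.62 = 64.38 → 64
  B: 193 + 0.13×(0−193) = 193 − 25.09 = 167.91 → 168
rgb(184, 64, 168) = #B840A8.

#B840A8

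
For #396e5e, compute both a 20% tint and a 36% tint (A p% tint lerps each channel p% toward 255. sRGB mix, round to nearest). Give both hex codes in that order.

#618b7e, #80a298

#396e5e is rgb(57, 110, 94).
20% tint:
  R: 57 + 39.6 = 96.6 → 97
  G: 110 + 29 = 139 → 139
  B: 94 + 0.2×(255−94) = 94 + 32.2 = 126.2 → 126
  → #618b7e
36% tint:
  R: 57 + 0.36×(255−57) = 57 + 71.28 = 128.28 → 128
  G: 110 + 0.36×(255−110) = 110 + 52.2 = 162.2 → 162
  B: 94 + 57.96 = 151.96 → 152
  → #80a298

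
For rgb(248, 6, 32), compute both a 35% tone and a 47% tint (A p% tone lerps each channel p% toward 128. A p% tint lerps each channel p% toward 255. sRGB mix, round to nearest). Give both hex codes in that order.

35% tone:
  R: 248 − 42 = 206 → 206
  G: 6 + 42.7 = 48.7 → 49
  B: 32 + 0.35×(128−32) = 32 + 33.6 = 65.6 → 66
  → #CE3142
47% tint:
  R: 248 + 0.47×(255−248) = 248 + 3.29 = 251.29 → 251
  G: 6 + 117.03 = 123.03 → 123
  B: 32 + 0.47×(255−32) = 32 + 104.81 = 136.81 → 137
  → #FB7B89

#CE3142, #FB7B89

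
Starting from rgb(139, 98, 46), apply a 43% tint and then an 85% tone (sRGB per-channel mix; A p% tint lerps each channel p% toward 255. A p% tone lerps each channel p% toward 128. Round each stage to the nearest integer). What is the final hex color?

#898681

Per channel, c → c + 0.43(255 − c):
  R: 139 + 0.43×(255−139) = 139 + 49.88 = 188.88 → 189
  G: 98 + 67.51 = 165.51 → 166
  B: 46 + 0.43×(255−46) = 46 + 89.87 = 135.87 → 136
After the tint: rgb(189, 166, 136) = #bda688.
An 85% tone moves each channel 85% toward 128:
  R: 189 + 0.85×(128−189) = 189 − 51.85 = 137.15 → 137
  G: 166 + 0.85×(128−166) = 166 − 32.3 = 133.7 → 134
  B: 136 + 0.85×(128−136) = 136 − 6.8 = 129.2 → 129
rgb(137, 134, 129) = #898681.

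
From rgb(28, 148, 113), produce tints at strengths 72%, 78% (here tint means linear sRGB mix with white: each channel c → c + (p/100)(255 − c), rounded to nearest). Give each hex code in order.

72%: (28 + 163.44 = 191.44→191, 148 + 77.04 = 225.04→225, 113 + 102.24 = 215.24→215) → #BFE1D7
78%: (28 + 177.06 = 205.06→205, 148 + 83.46 = 231.46→231, 113 + 110.76 = 223.76→224) → #CDE7E0

#BFE1D7, #CDE7E0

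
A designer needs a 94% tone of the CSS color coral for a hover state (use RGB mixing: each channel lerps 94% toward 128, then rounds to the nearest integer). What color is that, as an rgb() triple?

CSS coral is rgb(255, 127, 80).
A 94% tone moves each channel 94% toward 128:
  R: 255 + 0.94×(128−255) = 255 − 119.38 = 135.62 → 136
  G: 127 + 0.94×(128−127) = 127 + 0.94 = 127.94 → 128
  B: 80 + 45.12 = 125.12 → 125

rgb(136, 128, 125)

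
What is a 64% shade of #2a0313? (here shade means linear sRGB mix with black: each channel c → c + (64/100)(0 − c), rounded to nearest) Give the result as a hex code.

#2a0313 is rgb(42, 3, 19).
A 64% shade moves each channel 64% toward 0:
  R: 42 + 0.64×(0−42) = 42 − 26.88 = 15.12 → 15
  G: 3 − 1.92 = 1.08 → 1
  B: 19 − 12.16 = 6.84 → 7
rgb(15, 1, 7) = #0f0107.

#0f0107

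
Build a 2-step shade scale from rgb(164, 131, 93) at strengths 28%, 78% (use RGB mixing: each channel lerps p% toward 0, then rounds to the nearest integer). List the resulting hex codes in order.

28%: (164 − 45.92 = 118.08→118, 131 − 36.68 = 94.32→94, 93 − 26.04 = 66.96→67) → #765E43
78%: (164 − 127.92 = 36.08→36, 131 − 102.18 = 28.82→29, 93 − 72.54 = 20.46→20) → #241D14

#765E43, #241D14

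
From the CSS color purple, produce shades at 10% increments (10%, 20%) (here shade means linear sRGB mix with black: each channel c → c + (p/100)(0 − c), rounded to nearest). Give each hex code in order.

CSS purple is rgb(128, 0, 128).
10%: (128 − 12.8 = 115.2→115, 0→0, 128 − 12.8 = 115.2→115) → #730073
20%: (128 − 25.6 = 102.4→102, 0→0, 128 − 25.6 = 102.4→102) → #660066

#730073, #660066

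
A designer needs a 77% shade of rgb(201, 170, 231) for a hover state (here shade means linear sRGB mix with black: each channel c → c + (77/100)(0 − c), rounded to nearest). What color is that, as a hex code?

Per channel, c → c + 0.77(0 − c):
  R: 201 + 0.77×(0−201) = 201 − 154.77 = 46.23 → 46
  G: 170 − 130.9 = 39.1 → 39
  B: 231 − 177.87 = 53.13 → 53
rgb(46, 39, 53) = #2e2735.

#2e2735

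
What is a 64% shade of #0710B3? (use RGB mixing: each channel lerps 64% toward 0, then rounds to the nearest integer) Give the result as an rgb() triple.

#0710B3 is rgb(7, 16, 179).
Lerp each channel 64% toward 0:
  R: 7 − 4.48 = 2.52 → 3
  G: 16 + 0.64×(0−16) = 16 − 10.24 = 5.76 → 6
  B: 179 + 0.64×(0−179) = 179 − 114.56 = 64.44 → 64

rgb(3, 6, 64)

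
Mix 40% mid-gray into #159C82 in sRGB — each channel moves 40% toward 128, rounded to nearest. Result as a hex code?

#159C82 is rgb(21, 156, 130).
Lerp each channel 40% toward 128:
  R: 21 + 0.4×(128−21) = 21 + 42.8 = 63.8 → 64
  G: 156 + 0.4×(128−156) = 156 − 11.2 = 144.8 → 145
  B: 130 − 0.8 = 129.2 → 129
rgb(64, 145, 129) = #409181.

#409181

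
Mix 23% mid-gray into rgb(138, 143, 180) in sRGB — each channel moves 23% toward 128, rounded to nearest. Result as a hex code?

Lerp each channel 23% toward 128:
  R: 138 + 0.23×(128−138) = 138 − 2.3 = 135.7 → 136
  G: 143 − 3.45 = 139.55 → 140
  B: 180 − 11.96 = 168.04 → 168
rgb(136, 140, 168) = #888CA8.

#888CA8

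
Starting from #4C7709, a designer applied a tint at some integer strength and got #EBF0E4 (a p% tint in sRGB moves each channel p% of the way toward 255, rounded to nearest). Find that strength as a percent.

#4C7709 is rgb(76, 119, 9); #EBF0E4 is rgb(235, 240, 228).
On the B channel (widest range): 228 ≈ 9 + (p/100)(255 − 9), so p ≈ 100×(228 − 9)/(255 − 9) = 21900/246 = 89.02.
p = 89 reproduces all three channels after rounding.

89%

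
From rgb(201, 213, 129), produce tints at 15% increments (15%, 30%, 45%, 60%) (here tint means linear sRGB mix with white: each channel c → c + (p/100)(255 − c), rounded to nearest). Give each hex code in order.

#D1DB94, #D9E2A7, #E1E8BA, #E9EECD

15%: (201 + 8.1 = 209.1→209, 213 + 6.3 = 219.3→219, 129 + 18.9 = 147.9→148) → #D1DB94
30%: (201 + 16.2 = 217.2→217, 213 + 12.6 = 225.6→226, 129 + 37.8 = 166.8→167) → #D9E2A7
45%: (201 + 24.3 = 225.3→225, 213 + 18.9 = 231.9→232, 129 + 56.7 = 185.7→186) → #E1E8BA
60%: (201 + 32.4 = 233.4→233, 213 + 25.2 = 238.2→238, 129 + 75.6 = 204.6→205) → #E9EECD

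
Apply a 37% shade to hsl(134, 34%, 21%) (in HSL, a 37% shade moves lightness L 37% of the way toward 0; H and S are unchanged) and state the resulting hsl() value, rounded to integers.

hsl(134, 34%, 13%)

L moves 37% from 21 toward 0: 21 − 7.77 = 13.23 → 13.
H and S are unchanged.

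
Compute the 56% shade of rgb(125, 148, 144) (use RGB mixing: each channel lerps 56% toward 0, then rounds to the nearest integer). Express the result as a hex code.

Per channel, c → c + 0.56(0 − c):
  R: 125 − 70 = 55 → 55
  G: 148 − 82.88 = 65.12 → 65
  B: 144 − 80.64 = 63.36 → 63
rgb(55, 65, 63) = #37413f.

#37413f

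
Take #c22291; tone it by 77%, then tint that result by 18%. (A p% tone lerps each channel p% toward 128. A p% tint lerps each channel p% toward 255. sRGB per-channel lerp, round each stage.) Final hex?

#a3859a

#c22291 is rgb(194, 34, 145).
A 77% tone moves each channel 77% toward 128:
  R: 194 + 0.77×(128−194) = 194 − 50.82 = 143.18 → 143
  G: 34 + 72.38 = 106.38 → 106
  B: 145 + 0.77×(128−145) = 145 − 13.09 = 131.91 → 132
After the tone: rgb(143, 106, 132) = #8f6a84.
Lerp each channel 18% toward 255:
  R: 143 + 0.18×(255−143) = 143 + 20.16 = 163.16 → 163
  G: 106 + 26.82 = 132.82 → 133
  B: 132 + 0.18×(255−132) = 132 + 22.14 = 154.14 → 154
rgb(163, 133, 154) = #a3859a.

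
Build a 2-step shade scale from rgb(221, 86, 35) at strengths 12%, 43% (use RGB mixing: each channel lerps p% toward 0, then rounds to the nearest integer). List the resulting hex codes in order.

#C24C1F, #7E3114

12%: (221 − 26.52 = 194.48→194, 86 − 10.32 = 75.68→76, 35 − 4.2 = 30.8→31) → #C24C1F
43%: (221 − 95.03 = 125.97→126, 86 − 36.98 = 49.02→49, 35 − 15.05 = 19.95→20) → #7E3114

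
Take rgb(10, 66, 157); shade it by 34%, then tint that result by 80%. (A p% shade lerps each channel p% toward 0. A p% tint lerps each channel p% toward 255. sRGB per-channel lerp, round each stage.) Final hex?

#CDD5E1

A 34% shade moves each channel 34% toward 0:
  R: 10 + 0.34×(0−10) = 10 − 3.4 = 6.6 → 7
  G: 66 − 22.44 = 43.56 → 44
  B: 157 − 53.38 = 103.62 → 104
After the shade: rgb(7, 44, 104) = #072C68.
Lerp each channel 80% toward 255:
  R: 7 + 198.4 = 205.4 → 205
  G: 44 + 168.8 = 212.8 → 213
  B: 104 + 0.8×(255−104) = 104 + 120.8 = 224.8 → 225
rgb(205, 213, 225) = #CDD5E1.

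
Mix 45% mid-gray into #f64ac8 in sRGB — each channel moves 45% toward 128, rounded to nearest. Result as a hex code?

#f64ac8 is rgb(246, 74, 200).
Lerp each channel 45% toward 128:
  R: 246 + 0.45×(128−246) = 246 − 53.1 = 192.9 → 193
  G: 74 + 24.3 = 98.3 → 98
  B: 200 + 0.45×(128−200) = 200 − 32.4 = 167.6 → 168
rgb(193, 98, 168) = #c162a8.

#c162a8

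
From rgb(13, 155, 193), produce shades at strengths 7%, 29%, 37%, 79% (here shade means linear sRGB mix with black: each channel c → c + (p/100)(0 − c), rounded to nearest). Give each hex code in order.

#0C90B3, #096E89, #08627A, #032129

7%: (13 − 0.91 = 12.09→12, 155 − 10.85 = 144.15→144, 193 − 13.51 = 179.49→179) → #0C90B3
29%: (13 − 3.77 = 9.23→9, 155 − 44.95 = 110.05→110, 193 − 55.97 = 137.03→137) → #096E89
37%: (13 − 4.81 = 8.19→8, 155 − 57.35 = 97.65→98, 193 − 71.41 = 121.59→122) → #08627A
79%: (13 − 10.27 = 2.73→3, 155 − 122.45 = 32.55→33, 193 − 152.47 = 40.53→41) → #032129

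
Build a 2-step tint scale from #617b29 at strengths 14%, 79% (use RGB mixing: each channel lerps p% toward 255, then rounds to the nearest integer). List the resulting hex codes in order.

#778d47, #dee3d2

#617b29 is rgb(97, 123, 41).
14%: (97 + 22.12 = 119.12→119, 123 + 18.48 = 141.48→141, 41 + 29.96 = 70.96→71) → #778d47
79%: (97 + 124.82 = 221.82→222, 123 + 104.28 = 227.28→227, 41 + 169.06 = 210.06→210) → #dee3d2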